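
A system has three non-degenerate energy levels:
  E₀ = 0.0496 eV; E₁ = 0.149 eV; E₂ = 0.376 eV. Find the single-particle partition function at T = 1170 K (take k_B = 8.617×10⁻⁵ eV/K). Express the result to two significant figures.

k_BT = 8.617×10⁻⁵ × 1170 K = 0.1008 eV.
Eᵢ/kT = 0.4921, 1.478, 3.730.
Z = Σ e^(−Eᵢ/kT) = e^(−0.4921) + e^(−1.478) + e^(−3.730) = 0.6113 + 0.2281 + 0.02399 = 0.8634.

Z = 0.86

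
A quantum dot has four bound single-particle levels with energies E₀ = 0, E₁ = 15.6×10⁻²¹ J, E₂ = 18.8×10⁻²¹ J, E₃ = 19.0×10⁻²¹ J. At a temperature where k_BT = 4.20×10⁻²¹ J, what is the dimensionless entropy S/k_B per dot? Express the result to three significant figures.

Eᵢ/kT = 0, 3.7143, 4.4762, 4.5238.
Z = Σ e^(−Eᵢ/kT) = e^(−0) + e^(−3.7143) + e^(−4.4762) + e^(−4.5238) = 1.0000 + 0.024372 + 0.011377 + 0.010848 = 1.0466.
⟨E⟩ = Σ EᵢPᵢ = 0.76457 ×10⁻²¹ J.
S/k_B = ln Z + ⟨E⟩/kT = ln(1.0466) + 0.76457/4.20 = 0.045547 + 0.18204 = 0.228.

0.228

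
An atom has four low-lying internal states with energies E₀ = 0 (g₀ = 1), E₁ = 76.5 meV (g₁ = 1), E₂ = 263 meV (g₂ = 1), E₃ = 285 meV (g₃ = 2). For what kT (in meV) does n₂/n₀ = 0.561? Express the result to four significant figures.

n₂/n₀ = (g₂/g₀) exp[−(E₂−E₀)/kT] = 0.561.
⇒ (E₂−E₀)/kT = ln((1/1)/0.561) = ln(1.78253) = 0.578034.
kT = 263 meV / 0.578034 = 455.0 meV.

455.0 meV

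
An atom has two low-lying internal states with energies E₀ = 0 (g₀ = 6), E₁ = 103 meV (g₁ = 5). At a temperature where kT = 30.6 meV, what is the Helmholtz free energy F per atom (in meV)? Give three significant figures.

Eᵢ/kT = 0, 3.3660.
Z = Σ gᵢe^(−Eᵢ/kT) = 6·e^(−0) + 5·e^(−3.3660) = 6.0000 + 0.17264 = 6.1726.
F = −kT ln Z = −30.6 × ln(6.1726) = −30.6 × 1.8201 = -55.7 meV.

-55.7 meV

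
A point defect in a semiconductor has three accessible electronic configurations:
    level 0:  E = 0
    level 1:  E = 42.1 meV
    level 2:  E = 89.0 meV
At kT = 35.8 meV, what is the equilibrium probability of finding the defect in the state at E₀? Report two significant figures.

0.72

Eᵢ/kT = 0, 1.176, 2.486.
Z = Σ e^(−Eᵢ/kT) = e^(−0) + e^(−1.176) + e^(−2.486) = 1.000 + 0.3085 + 0.08324 = 1.392.
P₀ = e^(−E₀/kT) / Z = 1.000/1.392 = 0.72.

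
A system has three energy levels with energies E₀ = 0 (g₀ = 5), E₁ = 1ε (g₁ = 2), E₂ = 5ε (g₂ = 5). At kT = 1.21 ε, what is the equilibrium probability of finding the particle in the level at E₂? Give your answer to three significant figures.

0.0135

Eᵢ/kT = 0, 0.82645, 4.1322.
Z = Σ gᵢe^(−Eᵢ/kT) = 5·e^(−0) + 2·e^(−0.82645) + 5·e^(−4.1322) = 5.0000 + 0.87520 + 0.080238 = 5.9554.
P₂ = g₂ e^(−E₂/kT) / Z = 0.080238/5.9554 = 0.0135.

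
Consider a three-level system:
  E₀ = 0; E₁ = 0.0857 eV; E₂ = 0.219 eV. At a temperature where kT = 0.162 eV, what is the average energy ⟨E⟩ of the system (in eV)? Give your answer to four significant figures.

0.05799 eV

Eᵢ/kT = 0, 0.529012, 1.35185.
Z = Σ e^(−Eᵢ/kT) = e^(−0) + e^(−0.529012) + e^(−1.35185) = 1.00000 + 0.589187 + 0.258761 = 1.84795.
⟨E⟩ = Σ Eᵢ e^(−Eᵢ/kT) / Z = (0·1.00000 + 0.0857·0.589187 + 0.219·0.258761) / 1.84795 = 0.05799 eV.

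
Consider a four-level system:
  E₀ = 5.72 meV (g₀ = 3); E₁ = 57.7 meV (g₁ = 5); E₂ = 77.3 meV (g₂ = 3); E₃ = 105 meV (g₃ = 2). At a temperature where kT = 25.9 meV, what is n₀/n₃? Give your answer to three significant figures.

n₀/n₃ = (g₀/g₃) exp[−(E₀−E₃)/kT] = (3/2) × exp(−(-99.28 meV)/(25.9 meV)) = (3/2) × exp(3.8332) = 69.3.

69.3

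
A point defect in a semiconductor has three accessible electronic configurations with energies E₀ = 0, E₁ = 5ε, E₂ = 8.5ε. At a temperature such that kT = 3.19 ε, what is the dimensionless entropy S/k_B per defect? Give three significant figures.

Eᵢ/kT = 0, 1.5674, 2.6646.
Z = Σ e^(−Eᵢ/kT) = e^(−0) + e^(−1.5674) + e^(−2.6646) = 1.0000 + 0.20859 + 0.069627 = 1.2782.
⟨E⟩ = Σ EᵢPᵢ = 1.2790 ε.
S/k_B = ln Z + ⟨E⟩/kT = ln(1.2782) + 1.2790/3.19 = 0.24545 + 0.40094 = 0.646.

0.646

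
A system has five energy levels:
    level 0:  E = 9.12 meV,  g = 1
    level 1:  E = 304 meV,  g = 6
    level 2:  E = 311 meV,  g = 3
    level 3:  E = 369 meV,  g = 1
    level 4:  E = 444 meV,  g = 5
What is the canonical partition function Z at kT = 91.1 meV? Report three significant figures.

Z = 1.27

Eᵢ/kT = 0.10011, 3.3370, 3.4138, 4.0505, 4.8738.
Z = Σ gᵢe^(−Eᵢ/kT) = 1·e^(−0.10011) + 6·e^(−3.3370) + 3·e^(−3.4138) + 1·e^(−4.0505) + 5·e^(−4.8738) = 0.90474 + 0.21326 + 0.098748 + 0.017414 + 0.038221 = 1.2724.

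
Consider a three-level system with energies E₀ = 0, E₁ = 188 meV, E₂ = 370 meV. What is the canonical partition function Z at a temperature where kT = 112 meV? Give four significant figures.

Z = 1.223

Eᵢ/kT = 0, 1.67857, 3.30357.
Z = Σ e^(−Eᵢ/kT) = e^(−0) + e^(−1.67857) + e^(−3.30357) = 1.00000 + 0.186641 + 0.0367517 = 1.22339.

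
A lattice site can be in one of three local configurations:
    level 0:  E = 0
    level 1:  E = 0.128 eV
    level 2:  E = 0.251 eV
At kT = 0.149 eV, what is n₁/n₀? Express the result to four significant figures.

0.4236

n₁/n₀ = exp[−(E₁−E₀)/kT] = exp(−(0.128 eV)/(0.149 eV)) = exp(-0.859060) = 0.4236.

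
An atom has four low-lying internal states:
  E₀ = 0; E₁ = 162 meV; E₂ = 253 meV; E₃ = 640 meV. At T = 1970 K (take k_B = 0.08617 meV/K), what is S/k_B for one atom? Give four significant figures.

k_BT = 0.08617 × 1970 K = 169.755 meV.
Eᵢ/kT = 0, 0.954317, 1.49038, 3.77014.
Z = Σ e^(−Eᵢ/kT) = e^(−0) + e^(−0.954317) + e^(−1.49038) + e^(−3.77014) = 1.00000 + 0.385075 + 0.225287 + 0.0230488 = 1.63341.
⟨E⟩ = Σ EᵢPᵢ = 82.1172 meV.
S/k_B = ln Z + ⟨E⟩/kT = ln(1.63341) + 82.1172/169.755 = 0.490670 + 0.483740 = 0.9744.

0.9744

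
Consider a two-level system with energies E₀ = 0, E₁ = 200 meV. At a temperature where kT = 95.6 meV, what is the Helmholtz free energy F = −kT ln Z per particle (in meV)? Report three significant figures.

-11.1 meV

Eᵢ/kT = 0, 2.0921.
Z = Σ e^(−Eᵢ/kT) = e^(−0) + e^(−2.0921) = 1.0000 + 0.12343 = 1.1234.
F = −kT ln Z = −95.6 × ln(1.1234) = −95.6 × 0.11636 = -11.1 meV.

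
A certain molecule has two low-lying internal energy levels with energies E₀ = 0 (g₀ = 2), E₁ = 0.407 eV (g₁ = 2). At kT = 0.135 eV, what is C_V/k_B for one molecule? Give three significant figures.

Eᵢ/kT = 0, 3.0148.
Z = Σ gᵢe^(−Eᵢ/kT) = 2·e^(−0) + 2·e^(−3.0148) = 2.0000 + 0.098111 = 2.0981.
⟨E⟩ = 0.019032 eV, ⟨E²⟩ = 0.0077461 eV².
C_V/k_B = (⟨E²⟩ − ⟨E⟩²)/(kT)² = (0.0077461 − 0.00036222)/0.018225 = 0.405.

0.405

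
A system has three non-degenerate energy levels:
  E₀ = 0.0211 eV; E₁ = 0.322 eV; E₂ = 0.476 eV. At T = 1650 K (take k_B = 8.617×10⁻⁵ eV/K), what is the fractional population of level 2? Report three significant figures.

0.0351

k_BT = 8.617×10⁻⁵ × 1650 K = 0.14218 eV.
Eᵢ/kT = 0.14840, 2.2647, 3.3479.
Z = Σ e^(−Eᵢ/kT) = e^(−0.14840) + e^(−2.2647) + e^(−3.3479) = 0.86209 + 0.10386 + 0.035158 = 1.0011.
P₂ = e^(−E₂/kT) / Z = 0.035158/1.0011 = 0.0351.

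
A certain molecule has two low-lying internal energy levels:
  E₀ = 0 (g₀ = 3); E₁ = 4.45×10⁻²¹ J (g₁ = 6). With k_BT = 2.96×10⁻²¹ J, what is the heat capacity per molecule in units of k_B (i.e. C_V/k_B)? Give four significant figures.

0.4816

Eᵢ/kT = 0, 1.50338.
Z = Σ gᵢe^(−Eᵢ/kT) = 3·e^(−0) + 6·e^(−1.50338) = 3.00000 + 1.33426 = 4.33426.
⟨E⟩ = 1.36989, ⟨E²⟩ = 6.09601.
C_V/k_B = (⟨E²⟩ − ⟨E⟩²)/(kT)² = (6.09601 − 1.87660)/8.76160 = 0.4816.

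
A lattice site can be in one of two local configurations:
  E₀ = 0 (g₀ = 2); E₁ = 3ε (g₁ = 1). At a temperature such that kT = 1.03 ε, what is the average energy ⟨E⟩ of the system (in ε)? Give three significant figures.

Eᵢ/kT = 0, 2.9126.
Z = Σ gᵢe^(−Eᵢ/kT) = 2·e^(−0) + 1·e^(−2.9126) = 2.0000 + 0.054334 = 2.0543.
⟨E⟩ = Σ Eᵢ gᵢe^(−Eᵢ/kT) / Z = (0·2.0000 + 3·0.054334) / 2.0543 = 0.0793 ε.

0.0793 ε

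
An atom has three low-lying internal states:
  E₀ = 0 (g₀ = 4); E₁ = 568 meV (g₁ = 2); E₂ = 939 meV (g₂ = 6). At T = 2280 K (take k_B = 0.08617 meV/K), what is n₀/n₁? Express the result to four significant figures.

36.02

k_BT = 0.08617 × 2280 K = 196.468 meV.
n₀/n₁ = (g₀/g₁) exp[−(E₀−E₁)/kT] = (4/2) × exp(−(-568 meV)/(196.468 meV)) = (4/2) × exp(2.89106) = 36.02.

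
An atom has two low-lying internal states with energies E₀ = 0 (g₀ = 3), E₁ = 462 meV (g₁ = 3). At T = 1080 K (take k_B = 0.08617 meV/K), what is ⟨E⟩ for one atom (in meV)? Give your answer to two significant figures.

k_BT = 0.08617 × 1080 K = 93.06 meV.
Eᵢ/kT = 0, 4.965.
Z = Σ gᵢe^(−Eᵢ/kT) = 3·e^(−0) + 3·e^(−4.965) = 3.000 + 0.02093 = 3.021.
⟨E⟩ = Σ Eᵢ gᵢe^(−Eᵢ/kT) / Z = (0·3.000 + 462·0.02093) / 3.021 = 3.2 meV.

3.2 meV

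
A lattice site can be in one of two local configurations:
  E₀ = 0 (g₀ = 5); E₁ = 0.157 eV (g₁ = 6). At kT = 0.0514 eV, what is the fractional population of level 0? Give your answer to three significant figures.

Eᵢ/kT = 0, 3.0545.
Z = Σ gᵢe^(−Eᵢ/kT) = 5·e^(−0) + 6·e^(−3.0545) = 5.0000 + 0.28288 = 5.2829.
P₀ = g₀ e^(−E₀/kT) / Z = 5.0000/5.2829 = 0.946.

0.946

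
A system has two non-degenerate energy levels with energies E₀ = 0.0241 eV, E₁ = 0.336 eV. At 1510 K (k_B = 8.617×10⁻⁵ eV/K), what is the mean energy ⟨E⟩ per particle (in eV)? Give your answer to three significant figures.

0.0501 eV

k_BT = 8.617×10⁻⁵ × 1510 K = 0.13012 eV.
Eᵢ/kT = 0.18521, 2.5822.
Z = Σ e^(−Eᵢ/kT) = e^(−0.18521) + e^(−2.5822) = 0.83093 + 0.075607 = 0.90654.
⟨E⟩ = Σ Eᵢ e^(−Eᵢ/kT) / Z = (0.0241·0.83093 + 0.336·0.075607) / 0.90654 = 0.0501 eV.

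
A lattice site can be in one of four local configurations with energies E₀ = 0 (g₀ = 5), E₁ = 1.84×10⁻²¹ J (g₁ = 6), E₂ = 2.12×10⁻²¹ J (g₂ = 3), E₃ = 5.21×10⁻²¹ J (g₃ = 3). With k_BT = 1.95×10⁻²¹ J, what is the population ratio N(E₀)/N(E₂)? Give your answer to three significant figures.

n₀/n₂ = (g₀/g₂) exp[−(E₀−E₂)/kT] = (5/3) × exp(−(-2.12 ×10⁻²¹ J)/(1.95 ×10⁻²¹ J)) = (5/3) × exp(1.0872) = 4.94.

4.94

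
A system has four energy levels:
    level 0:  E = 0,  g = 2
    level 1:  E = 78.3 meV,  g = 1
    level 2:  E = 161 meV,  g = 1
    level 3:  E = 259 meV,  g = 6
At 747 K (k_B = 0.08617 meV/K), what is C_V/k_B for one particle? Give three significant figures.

k_BT = 0.08617 × 747 K = 64.369 meV.
Eᵢ/kT = 0, 1.2164, 2.5012, 4.0237.
Z = Σ gᵢe^(−Eᵢ/kT) = 2·e^(−0) + 1·e^(−1.2164) + 1·e^(−2.5012) + 6·e^(−4.0237) = 2.0000 + 0.29629 + 0.081987 + 0.10732 = 2.4856.
⟨E⟩ = 25.827 meV, ⟨E²⟩ = 4482.2 meV².
C_V/k_B = (⟨E²⟩ − ⟨E⟩²)/(kT)² = (4482.2 − 667.03)/4143.4 = 0.921.

0.921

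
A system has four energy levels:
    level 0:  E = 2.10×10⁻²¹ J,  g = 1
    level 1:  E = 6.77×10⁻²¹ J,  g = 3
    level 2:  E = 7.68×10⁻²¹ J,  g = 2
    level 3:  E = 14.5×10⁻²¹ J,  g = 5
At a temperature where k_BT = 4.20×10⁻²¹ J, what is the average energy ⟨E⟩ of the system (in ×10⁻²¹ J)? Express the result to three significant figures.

Eᵢ/kT = 0.50000, 1.6119, 1.8286, 3.4524.
Z = Σ gᵢe^(−Eᵢ/kT) = 1·e^(−0.50000) + 3·e^(−1.6119) + 2·e^(−1.8286) + 5·e^(−3.4524) = 0.60653 + 0.59852 + 0.32128 + 0.15835 = 1.6847.
⟨E⟩ = Σ Eᵢ gᵢe^(−Eᵢ/kT) / Z = (2.10·0.60653 + 6.77·0.59852 + 7.68·0.32128 + 14.5·0.15835) / 1.6847 = 5.99 ×10⁻²¹ J.

5.99 ×10⁻²¹ J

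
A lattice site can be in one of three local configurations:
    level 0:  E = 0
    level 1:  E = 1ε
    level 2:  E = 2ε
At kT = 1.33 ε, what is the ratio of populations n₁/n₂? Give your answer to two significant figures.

2.1

n₁/n₂ = exp[−(E₁−E₂)/kT] = exp(−(-1ε)/(1.33ε)) = exp(0.7519) = 2.1.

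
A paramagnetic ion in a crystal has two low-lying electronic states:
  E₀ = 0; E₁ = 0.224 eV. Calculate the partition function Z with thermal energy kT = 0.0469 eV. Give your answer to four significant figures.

Eᵢ/kT = 0, 4.77612.
Z = Σ e^(−Eᵢ/kT) = e^(−0) + e^(−4.77612) = 1.00000 + 0.00842864 = 1.00843.

Z = 1.008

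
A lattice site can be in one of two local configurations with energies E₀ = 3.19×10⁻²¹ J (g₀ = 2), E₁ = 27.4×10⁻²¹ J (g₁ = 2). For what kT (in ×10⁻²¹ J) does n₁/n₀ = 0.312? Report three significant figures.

n₁/n₀ = (g₁/g₀) exp[−(E₁−E₀)/kT] = 0.312.
⇒ (E₁−E₀)/kT = ln((2/2)/0.312) = ln(3.2051) = 1.1647.
kT = 24.21 ×10⁻²¹ J / 1.1647 = 20.8 ×10⁻²¹ J.

20.8 ×10⁻²¹ J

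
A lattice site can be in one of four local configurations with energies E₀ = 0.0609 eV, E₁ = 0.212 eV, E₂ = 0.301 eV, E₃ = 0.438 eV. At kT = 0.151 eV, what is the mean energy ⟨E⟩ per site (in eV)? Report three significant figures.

Eᵢ/kT = 0.40331, 1.4040, 1.9934, 2.9007.
Z = Σ e^(−Eᵢ/kT) = e^(−0.40331) + e^(−1.4040) + e^(−1.9934) + e^(−2.9007) = 0.66810 + 0.24561 + 0.13623 + 0.054985 = 1.1049.
⟨E⟩ = Σ Eᵢ e^(−Eᵢ/kT) / Z = (0.0609·0.66810 + 0.212·0.24561 + 0.301·0.13623 + 0.438·0.054985) / 1.1049 = 0.143 eV.

0.143 eV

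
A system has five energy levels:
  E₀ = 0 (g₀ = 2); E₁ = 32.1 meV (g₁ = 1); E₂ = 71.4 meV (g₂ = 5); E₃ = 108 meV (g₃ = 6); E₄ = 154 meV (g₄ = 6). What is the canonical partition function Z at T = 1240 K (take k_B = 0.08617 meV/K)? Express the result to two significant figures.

Z = 8.9

k_BT = 0.08617 × 1240 K = 106.9 meV.
Eᵢ/kT = 0, 0.3003, 0.6679, 1.010, 1.441.
Z = Σ gᵢe^(−Eᵢ/kT) = 2·e^(−0) + 1·e^(−0.3003) + 5·e^(−0.6679) + 6·e^(−1.010) + 6·e^(−1.441) = 2.000 + 0.7406 + 2.564 + 2.185 + 1.420 = 8.910.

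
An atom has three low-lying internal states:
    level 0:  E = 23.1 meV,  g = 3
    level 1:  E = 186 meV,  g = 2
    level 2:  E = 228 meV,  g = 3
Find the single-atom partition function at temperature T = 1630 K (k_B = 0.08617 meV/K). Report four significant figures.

k_BT = 0.08617 × 1630 K = 140.457 meV.
Eᵢ/kT = 0.164463, 1.32425, 1.62327.
Z = Σ gᵢe^(−Eᵢ/kT) = 3·e^(−0.164463) + 2·e^(−1.32425) + 3·e^(−1.62327) = 2.54505 + 0.532005 + 0.591758 = 3.66881.

Z = 3.669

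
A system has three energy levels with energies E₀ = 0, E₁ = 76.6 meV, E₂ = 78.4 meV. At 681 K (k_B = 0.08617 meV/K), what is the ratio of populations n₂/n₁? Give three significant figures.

0.970

k_BT = 0.08617 × 681 K = 58.682 meV.
n₂/n₁ = exp[−(E₂−E₁)/kT] = exp(−(1.8 meV)/(58.682 meV)) = exp(-0.030674) = 0.970.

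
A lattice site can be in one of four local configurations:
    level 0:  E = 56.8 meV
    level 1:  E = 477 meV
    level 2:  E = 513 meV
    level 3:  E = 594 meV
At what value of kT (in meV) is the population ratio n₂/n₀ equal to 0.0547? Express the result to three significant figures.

157 meV

n₂/n₀ = exp[−(E₂−E₀)/kT] = 0.0547.
⇒ (E₂−E₀)/kT = ln(1/0.0547) = ln(18.282) = 2.9059.
kT = 456.2 meV / 2.9059 = 157 meV.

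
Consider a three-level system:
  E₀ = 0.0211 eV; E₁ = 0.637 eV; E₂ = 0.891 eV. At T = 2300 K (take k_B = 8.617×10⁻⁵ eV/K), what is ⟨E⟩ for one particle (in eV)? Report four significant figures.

0.05736 eV

k_BT = 8.617×10⁻⁵ × 2300 K = 0.198191 eV.
Eᵢ/kT = 0.106463, 3.21407, 4.49566.
Z = Σ e^(−Eᵢ/kT) = e^(−0.106463) + e^(−3.21407) + e^(−4.49566) = 0.899008 + 0.0401927 + 0.0111573 = 0.950358.
⟨E⟩ = Σ Eᵢ e^(−Eᵢ/kT) / Z = (0.0211·0.899008 + 0.637·0.0401927 + 0.891·0.0111573) / 0.950358 = 0.05736 eV.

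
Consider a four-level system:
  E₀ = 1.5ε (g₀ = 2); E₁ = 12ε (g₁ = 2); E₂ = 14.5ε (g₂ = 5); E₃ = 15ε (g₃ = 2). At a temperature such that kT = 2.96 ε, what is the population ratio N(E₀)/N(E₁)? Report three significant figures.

34.7

n₀/n₁ = (g₀/g₁) exp[−(E₀−E₁)/kT] = (2/2) × exp(−(-10.5ε)/(2.96ε)) = (2/2) × exp(3.5473) = 34.7.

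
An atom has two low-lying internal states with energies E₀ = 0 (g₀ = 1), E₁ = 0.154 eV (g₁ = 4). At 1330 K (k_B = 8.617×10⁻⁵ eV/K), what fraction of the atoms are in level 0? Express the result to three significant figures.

k_BT = 8.617×10⁻⁵ × 1330 K = 0.11461 eV.
Eᵢ/kT = 0, 1.3437.
Z = Σ gᵢe^(−Eᵢ/kT) = 1·e^(−0) + 4·e^(−1.3437) = 1.0000 + 1.0435 = 2.0435.
P₀ = g₀ e^(−E₀/kT) / Z = 1.0000/2.0435 = 0.489.

0.489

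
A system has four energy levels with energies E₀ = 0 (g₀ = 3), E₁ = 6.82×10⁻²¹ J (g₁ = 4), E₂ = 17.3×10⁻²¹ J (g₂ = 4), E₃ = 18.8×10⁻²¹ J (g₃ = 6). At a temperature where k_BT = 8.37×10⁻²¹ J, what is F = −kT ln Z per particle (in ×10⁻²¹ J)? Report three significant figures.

-14.9 ×10⁻²¹ J

Eᵢ/kT = 0, 0.81481, 2.0669, 2.2461.
Z = Σ gᵢe^(−Eᵢ/kT) = 3·e^(−0) + 4·e^(−0.81481) + 4·e^(−2.0669) + 6·e^(−2.2461) = 3.0000 + 1.7709 + 0.50631 + 0.63487 = 5.9121.
F = −kT ln Z = −8.37 × ln(5.9121) = −8.37 × 1.7770 = -14.9 ×10⁻²¹ J.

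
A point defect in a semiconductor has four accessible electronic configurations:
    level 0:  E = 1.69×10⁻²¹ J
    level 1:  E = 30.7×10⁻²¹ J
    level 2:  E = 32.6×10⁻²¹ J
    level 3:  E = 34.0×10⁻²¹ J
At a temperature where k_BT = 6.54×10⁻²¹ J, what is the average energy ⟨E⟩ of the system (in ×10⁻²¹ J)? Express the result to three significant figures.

Eᵢ/kT = 0.25841, 4.6942, 4.9847, 5.1988.
Z = Σ e^(−Eᵢ/kT) = e^(−0.25841) + e^(−4.6942) + e^(−4.9847) + e^(−5.1988) = 0.77228 + 0.0091482 + 0.0068418 + 0.0055232 = 0.79379.
⟨E⟩ = Σ Eᵢ e^(−Eᵢ/kT) / Z = (1.69·0.77228 + 30.7·0.0091482 + 32.6·0.0068418 + 34.0·0.0055232) / 0.79379 = 2.52 ×10⁻²¹ J.

2.52 ×10⁻²¹ J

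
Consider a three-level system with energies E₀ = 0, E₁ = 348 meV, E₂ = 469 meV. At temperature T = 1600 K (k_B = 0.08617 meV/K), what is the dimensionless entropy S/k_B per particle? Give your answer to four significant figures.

k_BT = 0.08617 × 1600 K = 137.872 meV.
Eᵢ/kT = 0, 2.52408, 3.40171.
Z = Σ e^(−Eᵢ/kT) = e^(−0) + e^(−2.52408) + e^(−3.40171) = 1.00000 + 0.0801320 + 0.0333163 = 1.11345.
⟨E⟩ = Σ EᵢPᵢ = 39.0779 meV.
S/k_B = ln Z + ⟨E⟩/kT = ln(1.11345) + 39.0779/137.872 = 0.107463 + 0.283436 = 0.3909.

0.3909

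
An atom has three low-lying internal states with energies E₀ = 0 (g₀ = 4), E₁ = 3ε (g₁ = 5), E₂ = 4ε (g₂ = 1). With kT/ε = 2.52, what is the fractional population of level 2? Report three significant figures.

Eᵢ/kT = 0, 1.1905, 1.5873.
Z = Σ gᵢe^(−Eᵢ/kT) = 4·e^(−0) + 5·e^(−1.1905) + 1·e^(−1.5873) = 4.0000 + 1.5203 + 0.20448 = 5.7248.
P₂ = g₂ e^(−E₂/kT) / Z = 0.20448/5.7248 = 0.0357.

0.0357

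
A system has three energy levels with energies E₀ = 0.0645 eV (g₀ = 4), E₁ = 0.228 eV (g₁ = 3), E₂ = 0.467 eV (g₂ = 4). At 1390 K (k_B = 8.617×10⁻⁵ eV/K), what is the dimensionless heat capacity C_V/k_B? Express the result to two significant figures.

k_BT = 8.617×10⁻⁵ × 1390 K = 0.1198 eV.
Eᵢ/kT = 0.5384, 1.903, 3.898.
Z = Σ gᵢe^(−Eᵢ/kT) = 4·e^(−0.5384) + 3·e^(−1.903) + 4·e^(−3.898) = 2.335 + 0.4474 + 0.08113 = 2.864.
⟨E⟩ = 0.1014 eV, ⟨E²⟩ = 0.01769 eV².
C_V/k_B = (⟨E²⟩ − ⟨E⟩²)/(kT)² = (0.01769 − 0.01028)/0.01435 = 0.52.

0.52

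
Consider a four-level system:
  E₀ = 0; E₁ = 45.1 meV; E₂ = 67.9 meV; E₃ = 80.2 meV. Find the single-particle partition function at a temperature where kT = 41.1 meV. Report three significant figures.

Eᵢ/kT = 0, 1.0973, 1.6521, 1.9513.
Z = Σ e^(−Eᵢ/kT) = e^(−0) + e^(−1.0973) + e^(−1.6521) + e^(−1.9513) = 1.0000 + 0.33377 + 0.19165 + 0.14209 = 1.6675.

Z = 1.67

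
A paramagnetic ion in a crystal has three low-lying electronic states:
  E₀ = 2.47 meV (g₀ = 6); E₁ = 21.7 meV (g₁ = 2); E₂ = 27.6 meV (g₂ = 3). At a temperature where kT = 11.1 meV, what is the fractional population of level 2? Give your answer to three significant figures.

Eᵢ/kT = 0.22252, 1.9550, 2.4865.
Z = Σ gᵢe^(−Eᵢ/kT) = 6·e^(−0.22252) + 2·e^(−1.9550) + 3·e^(−2.4865) = 4.8030 + 0.28313 + 0.24960 = 5.3357.
P₂ = g₂ e^(−E₂/kT) / Z = 0.24960/5.3357 = 0.0468.

0.0468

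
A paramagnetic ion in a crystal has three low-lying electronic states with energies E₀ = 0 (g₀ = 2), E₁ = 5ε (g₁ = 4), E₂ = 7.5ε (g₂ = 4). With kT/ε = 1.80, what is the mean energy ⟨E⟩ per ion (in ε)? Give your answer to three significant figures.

Eᵢ/kT = 0, 2.7778, 4.1667.
Z = Σ gᵢe^(−Eᵢ/kT) = 2·e^(−0) + 4·e^(−2.7778) + 4·e^(−4.1667) = 2.0000 + 0.24870 + 0.062013 = 2.3107.
⟨E⟩ = Σ Eᵢ gᵢe^(−Eᵢ/kT) / Z = (0·2.0000 + 5·0.24870 + 7.5·0.062013) / 2.3107 = 0.739 ε.

0.739 ε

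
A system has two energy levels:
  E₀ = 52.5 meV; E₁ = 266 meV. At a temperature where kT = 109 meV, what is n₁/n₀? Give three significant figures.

0.141

n₁/n₀ = exp[−(E₁−E₀)/kT] = exp(−(213.5 meV)/(109 meV)) = exp(-1.9587) = 0.141.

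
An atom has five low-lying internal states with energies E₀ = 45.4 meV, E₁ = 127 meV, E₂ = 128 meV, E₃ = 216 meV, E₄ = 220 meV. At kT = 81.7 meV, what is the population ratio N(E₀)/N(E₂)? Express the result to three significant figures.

n₀/n₂ = exp[−(E₀−E₂)/kT] = exp(−(-82.6 meV)/(81.7 meV)) = exp(1.0110) = 2.75.

2.75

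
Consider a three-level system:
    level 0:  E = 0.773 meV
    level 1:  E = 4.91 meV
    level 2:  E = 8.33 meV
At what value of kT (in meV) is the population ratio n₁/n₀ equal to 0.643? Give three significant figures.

9.37 meV

n₁/n₀ = exp[−(E₁−E₀)/kT] = 0.643.
⇒ (E₁−E₀)/kT = ln(1/0.643) = ln(1.5552) = 0.44160.
kT = 4.137 meV / 0.44160 = 9.37 meV.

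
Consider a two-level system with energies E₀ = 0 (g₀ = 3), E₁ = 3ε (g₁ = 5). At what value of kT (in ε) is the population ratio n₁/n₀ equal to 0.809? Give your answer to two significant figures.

4.2 ε

n₁/n₀ = (g₁/g₀) exp[−(E₁−E₀)/kT] = 0.809.
⇒ (E₁−E₀)/kT = ln((5/3)/0.809) = ln(2.060) = 0.7227.
kT = 3ε / 0.7227 = 4.2 ε.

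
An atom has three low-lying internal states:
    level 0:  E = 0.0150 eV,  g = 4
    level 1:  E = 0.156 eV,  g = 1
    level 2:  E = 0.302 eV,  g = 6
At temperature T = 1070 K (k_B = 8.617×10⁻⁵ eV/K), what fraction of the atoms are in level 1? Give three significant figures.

k_BT = 8.617×10⁻⁵ × 1070 K = 0.092202 eV.
Eᵢ/kT = 0.16269, 1.6919, 3.2754.
Z = Σ gᵢe^(−Eᵢ/kT) = 4·e^(−0.16269) + 1·e^(−1.6919) + 6·e^(−3.2754) = 3.3994 + 0.18417 + 0.22681 = 3.8104.
P₁ = g₁ e^(−E₁/kT) / Z = 0.18417/3.8104 = 0.0483.

0.0483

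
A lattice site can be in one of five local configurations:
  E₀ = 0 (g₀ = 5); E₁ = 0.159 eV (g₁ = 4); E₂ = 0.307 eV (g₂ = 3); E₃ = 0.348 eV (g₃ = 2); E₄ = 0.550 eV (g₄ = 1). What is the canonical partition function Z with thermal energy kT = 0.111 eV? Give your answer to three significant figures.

Eᵢ/kT = 0, 1.4324, 2.7658, 3.1351, 4.9550.
Z = Σ gᵢe^(−Eᵢ/kT) = 5·e^(−0) + 4·e^(−1.4324) + 3·e^(−2.7658) + 2·e^(−3.1351) + 1·e^(−4.9550) = 5.0000 + 0.95494 + 0.18878 + 0.086991 + 0.0070481 = 6.2378.

Z = 6.24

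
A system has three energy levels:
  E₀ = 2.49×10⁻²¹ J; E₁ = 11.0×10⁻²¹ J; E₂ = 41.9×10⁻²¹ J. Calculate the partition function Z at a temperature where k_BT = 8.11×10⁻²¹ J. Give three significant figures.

Eᵢ/kT = 0.30703, 1.3564, 5.1665.
Z = Σ e^(−Eᵢ/kT) = e^(−0.30703) + e^(−1.3564) + e^(−5.1665) = 0.73563 + 0.25759 + 0.0057045 = 0.99892.

Z = 0.999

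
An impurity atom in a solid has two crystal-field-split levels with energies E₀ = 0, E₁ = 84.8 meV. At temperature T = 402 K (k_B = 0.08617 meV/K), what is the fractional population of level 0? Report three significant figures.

0.920

k_BT = 0.08617 × 402 K = 34.640 meV.
Eᵢ/kT = 0, 2.4480.
Z = Σ e^(−Eᵢ/kT) = e^(−0) + e^(−2.4480) = 1.0000 + 0.086466 = 1.0865.
P₀ = e^(−E₀/kT) / Z = 1.0000/1.0865 = 0.920.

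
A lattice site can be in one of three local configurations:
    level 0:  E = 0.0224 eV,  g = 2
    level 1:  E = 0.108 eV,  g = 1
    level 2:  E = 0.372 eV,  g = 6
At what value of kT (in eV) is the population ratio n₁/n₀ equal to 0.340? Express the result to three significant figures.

n₁/n₀ = (g₁/g₀) exp[−(E₁−E₀)/kT] = 0.340.
⇒ (E₁−E₀)/kT = ln((1/2)/0.340) = ln(1.4706) = 0.38567.
kT = 0.0856 eV / 0.38567 = 0.222 eV.

0.222 eV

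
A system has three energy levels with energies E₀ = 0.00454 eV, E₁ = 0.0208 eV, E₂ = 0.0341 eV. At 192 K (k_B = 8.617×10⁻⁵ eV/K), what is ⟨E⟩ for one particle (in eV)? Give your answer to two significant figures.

k_BT = 8.617×10⁻⁵ × 192 K = 0.01654 eV.
Eᵢ/kT = 0.2745, 1.258, 2.062.
Z = Σ e^(−Eᵢ/kT) = e^(−0.2745) + e^(−1.258) + e^(−2.062) = 0.7600 + 0.2842 + 0.1272 = 1.171.
⟨E⟩ = Σ Eᵢ e^(−Eᵢ/kT) / Z = (0.00454·0.7600 + 0.0208·0.2842 + 0.0341·0.1272) / 1.171 = 0.012 eV.

0.012 eV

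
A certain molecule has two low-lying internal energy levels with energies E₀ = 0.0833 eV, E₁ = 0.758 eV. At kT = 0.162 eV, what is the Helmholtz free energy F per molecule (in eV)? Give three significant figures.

0.0808 eV

Eᵢ/kT = 0.51420, 4.6790.
Z = Σ e^(−Eᵢ/kT) = e^(−0.51420) + e^(−4.6790) = 0.59798 + 0.0092883 = 0.60727.
F = −kT ln Z = −0.162 × ln(0.60727) = −0.162 × -0.49878 = 0.0808 eV.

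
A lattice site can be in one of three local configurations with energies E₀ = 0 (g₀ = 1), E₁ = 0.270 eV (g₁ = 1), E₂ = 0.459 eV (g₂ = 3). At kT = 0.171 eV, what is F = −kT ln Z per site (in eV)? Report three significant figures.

-0.0589 eV

Eᵢ/kT = 0, 1.5789, 2.6842.
Z = Σ gᵢe^(−Eᵢ/kT) = 1·e^(−0) + 1·e^(−1.5789) + 3·e^(−2.6842) = 1.0000 + 0.20620 + 0.20483 = 1.4110.
F = −kT ln Z = −0.171 × ln(1.4110) = −0.171 × 0.34430 = -0.0589 eV.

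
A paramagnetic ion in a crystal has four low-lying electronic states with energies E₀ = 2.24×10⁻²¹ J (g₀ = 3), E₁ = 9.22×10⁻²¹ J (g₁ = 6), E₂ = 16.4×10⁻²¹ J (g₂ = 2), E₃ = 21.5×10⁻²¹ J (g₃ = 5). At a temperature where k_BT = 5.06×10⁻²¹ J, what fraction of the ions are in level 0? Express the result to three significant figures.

0.632

Eᵢ/kT = 0.44269, 1.8221, 3.2411, 4.2490.
Z = Σ gᵢe^(−Eᵢ/kT) = 3·e^(−0.44269) + 6·e^(−1.8221) + 2·e^(−3.2411) + 5·e^(−4.2490) = 1.9269 + 0.97012 + 0.078242 + 0.071393 = 3.0467.
P₀ = g₀ e^(−E₀/kT) / Z = 1.9269/3.0467 = 0.632.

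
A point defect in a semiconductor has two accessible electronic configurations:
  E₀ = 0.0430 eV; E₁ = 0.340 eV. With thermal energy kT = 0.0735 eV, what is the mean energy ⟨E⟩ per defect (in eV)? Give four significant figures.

0.04813 eV

Eᵢ/kT = 0.585034, 4.62585.
Z = Σ e^(−Eᵢ/kT) = e^(−0.585034) + e^(−4.62585) = 0.557087 + 0.00979533 = 0.566882.
⟨E⟩ = Σ Eᵢ e^(−Eᵢ/kT) / Z = (0.0430·0.557087 + 0.340·0.00979533) / 0.566882 = 0.04813 eV.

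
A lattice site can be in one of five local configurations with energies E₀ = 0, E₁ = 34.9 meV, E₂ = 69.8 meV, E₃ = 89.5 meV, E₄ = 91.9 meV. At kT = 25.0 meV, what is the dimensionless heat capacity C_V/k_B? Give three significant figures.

0.947

Eᵢ/kT = 0, 1.3960, 2.7920, 3.5800, 3.6760.
Z = Σ e^(−Eᵢ/kT) = e^(−0) + e^(−1.3960) + e^(−2.7920) + e^(−3.5800) + e^(−3.6760) = 1.0000 + 0.24759 + 0.061298 + 0.027876 + 0.025324 = 1.3621.
⟨E⟩ = 13.025 meV, ⟨E²⟩ = 761.61 meV².
C_V/k_B = (⟨E²⟩ − ⟨E⟩²)/(kT)² = (761.61 − 169.65)/625.00 = 0.947.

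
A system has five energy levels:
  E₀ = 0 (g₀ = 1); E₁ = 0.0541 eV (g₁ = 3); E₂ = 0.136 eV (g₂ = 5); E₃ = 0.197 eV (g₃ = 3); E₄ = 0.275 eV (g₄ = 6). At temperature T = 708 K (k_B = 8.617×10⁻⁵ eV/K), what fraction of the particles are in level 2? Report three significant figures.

0.182

k_BT = 8.617×10⁻⁵ × 708 K = 0.061008 eV.
Eᵢ/kT = 0, 0.88677, 2.2292, 3.2291, 4.5076.
Z = Σ gᵢe^(−Eᵢ/kT) = 1·e^(−0) + 3·e^(−0.88677) + 5·e^(−2.2292) + 3·e^(−3.2291) + 6·e^(−4.5076) = 1.0000 + 1.2360 + 0.53807 + 0.11878 + 0.066149 = 2.9590.
P₂ = g₂ e^(−E₂/kT) / Z = 0.53807/2.9590 = 0.182.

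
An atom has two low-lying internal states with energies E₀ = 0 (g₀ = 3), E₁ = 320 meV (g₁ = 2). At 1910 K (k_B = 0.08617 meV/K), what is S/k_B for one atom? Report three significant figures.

1.36

k_BT = 0.08617 × 1910 K = 164.58 meV.
Eᵢ/kT = 0, 1.9443.
Z = Σ gᵢe^(−Eᵢ/kT) = 3·e^(−0) + 2·e^(−1.9443) = 3.0000 + 0.28617 = 3.2862.
⟨E⟩ = Σ EᵢPᵢ = 27.866 meV.
S/k_B = ln Z + ⟨E⟩/kT = ln(3.2862) + 27.866/164.58 = 1.1897 + 0.16932 = 1.36.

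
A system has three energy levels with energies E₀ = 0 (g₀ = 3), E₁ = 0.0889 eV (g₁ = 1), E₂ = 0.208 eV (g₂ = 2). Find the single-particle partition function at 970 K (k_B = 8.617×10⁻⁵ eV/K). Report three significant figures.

Z = 3.51

k_BT = 8.617×10⁻⁵ × 970 K = 0.083585 eV.
Eᵢ/kT = 0, 1.0636, 2.4885.
Z = Σ gᵢe^(−Eᵢ/kT) = 3·e^(−0) + 1·e^(−1.0636) + 2·e^(−2.4885) = 3.0000 + 0.34521 + 0.16607 = 3.5113.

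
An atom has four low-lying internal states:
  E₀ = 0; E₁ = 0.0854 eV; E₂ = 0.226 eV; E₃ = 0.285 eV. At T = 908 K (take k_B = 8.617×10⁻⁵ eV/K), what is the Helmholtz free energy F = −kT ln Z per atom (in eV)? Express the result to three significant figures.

k_BT = 8.617×10⁻⁵ × 908 K = 0.078242 eV.
Eᵢ/kT = 0, 1.0915, 2.8885, 3.6425.
Z = Σ e^(−Eᵢ/kT) = e^(−0) + e^(−1.0915) + e^(−2.8885) + e^(−3.6425) = 1.0000 + 0.33571 + 0.055660 + 0.026187 = 1.4176.
F = −kT ln Z = −0.078242 × ln(1.4176) = −0.078242 × 0.34897 = -0.0273 eV.

-0.0273 eV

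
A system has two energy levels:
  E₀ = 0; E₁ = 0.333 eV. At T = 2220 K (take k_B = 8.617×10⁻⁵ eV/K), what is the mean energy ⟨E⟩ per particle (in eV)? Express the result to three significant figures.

0.0497 eV

k_BT = 8.617×10⁻⁵ × 2220 K = 0.19130 eV.
Eᵢ/kT = 0, 1.7407.
Z = Σ e^(−Eᵢ/kT) = e^(−0) + e^(−1.7407) = 1.0000 + 0.17540 = 1.1754.
⟨E⟩ = Σ Eᵢ e^(−Eᵢ/kT) / Z = (0·1.0000 + 0.333·0.17540) / 1.1754 = 0.0497 eV.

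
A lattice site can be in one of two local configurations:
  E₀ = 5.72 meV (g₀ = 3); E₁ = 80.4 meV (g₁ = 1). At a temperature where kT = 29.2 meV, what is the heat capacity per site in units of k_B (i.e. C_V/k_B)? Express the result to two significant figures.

Eᵢ/kT = 0.1959, 2.753.
Z = Σ gᵢe^(−Eᵢ/kT) = 3·e^(−0.1959) + 1·e^(−2.753) = 2.466 + 0.06374 = 2.530.
⟨E⟩ = 7.601 meV, ⟨E²⟩ = 194.7 meV².
C_V/k_B = (⟨E²⟩ − ⟨E⟩²)/(kT)² = (194.7 − 57.78)/852.6 = 0.16.

0.16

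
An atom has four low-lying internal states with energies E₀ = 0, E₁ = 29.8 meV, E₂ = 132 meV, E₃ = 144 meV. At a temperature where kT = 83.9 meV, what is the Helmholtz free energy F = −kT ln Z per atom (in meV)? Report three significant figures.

Eᵢ/kT = 0, 0.35518, 1.5733, 1.7163.
Z = Σ e^(−Eᵢ/kT) = e^(−0) + e^(−0.35518) + e^(−1.5733) + e^(−1.7163) = 1.0000 + 0.70105 + 0.20736 + 0.17973 = 2.0881.
F = −kT ln Z = −83.9 × ln(2.0881) = −83.9 × 0.73625 = -61.8 meV.

-61.8 meV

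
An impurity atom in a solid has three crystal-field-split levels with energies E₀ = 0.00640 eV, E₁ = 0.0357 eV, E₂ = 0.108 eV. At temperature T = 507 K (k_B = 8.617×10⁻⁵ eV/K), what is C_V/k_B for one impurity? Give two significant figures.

0.35

k_BT = 8.617×10⁻⁵ × 507 K = 0.04369 eV.
Eᵢ/kT = 0.1465, 0.8171, 2.472.
Z = Σ e^(−Eᵢ/kT) = e^(−0.1465) + e^(−0.8171) + e^(−2.472) = 0.8637 + 0.4417 + 0.08442 = 1.390.
⟨E⟩ = 0.02188 eV, ⟨E²⟩ = 0.001139 eV².
C_V/k_B = (⟨E²⟩ − ⟨E⟩²)/(kT)² = (0.001139 − 0.0004787)/0.001909 = 0.35.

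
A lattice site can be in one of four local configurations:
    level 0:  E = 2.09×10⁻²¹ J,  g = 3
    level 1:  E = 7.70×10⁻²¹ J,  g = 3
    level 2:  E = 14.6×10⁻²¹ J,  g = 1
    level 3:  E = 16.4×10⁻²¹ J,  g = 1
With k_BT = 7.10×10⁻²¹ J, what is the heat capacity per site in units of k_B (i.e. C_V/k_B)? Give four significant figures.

0.2878

Eᵢ/kT = 0.294366, 1.08451, 2.05634, 2.30986.
Z = Σ gᵢe^(−Eᵢ/kT) = 3·e^(−0.294366) + 3·e^(−1.08451) + 1·e^(−2.05634) + 1·e^(−2.30986) = 2.23501 + 1.01420 + 0.127921 + 0.0992751 = 3.47641.
⟨E⟩ = 4.59562, ⟨E²⟩ = 35.6297.
C_V/k_B = (⟨E²⟩ − ⟨E⟩²)/(kT)² = (35.6297 − 21.1197)/50.4100 = 0.2878.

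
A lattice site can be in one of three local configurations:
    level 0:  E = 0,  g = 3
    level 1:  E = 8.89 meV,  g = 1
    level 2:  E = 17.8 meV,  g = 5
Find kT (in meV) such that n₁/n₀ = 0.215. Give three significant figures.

20.3 meV

n₁/n₀ = (g₁/g₀) exp[−(E₁−E₀)/kT] = 0.215.
⇒ (E₁−E₀)/kT = ln((1/3)/0.215) = ln(1.5504) = 0.43851.
kT = 8.89 meV / 0.43851 = 20.3 meV.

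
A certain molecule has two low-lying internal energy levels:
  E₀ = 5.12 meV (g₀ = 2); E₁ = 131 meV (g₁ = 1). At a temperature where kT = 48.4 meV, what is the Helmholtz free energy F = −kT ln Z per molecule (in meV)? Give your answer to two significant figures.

Eᵢ/kT = 0.1058, 2.707.
Z = Σ gᵢe^(−Eᵢ/kT) = 2·e^(−0.1058) + 1·e^(−2.707) = 1.799 + 0.06674 = 1.866.
F = −kT ln Z = −48.4 × ln(1.866) = −48.4 × 0.6238 = -30 meV.

-30 meV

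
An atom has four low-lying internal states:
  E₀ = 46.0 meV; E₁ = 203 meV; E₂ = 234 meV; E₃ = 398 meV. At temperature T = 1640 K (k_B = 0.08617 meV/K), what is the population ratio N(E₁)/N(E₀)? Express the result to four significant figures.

k_BT = 0.08617 × 1640 K = 141.319 meV.
n₁/n₀ = exp[−(E₁−E₀)/kT] = exp(−(157.0 meV)/(141.319 meV)) = exp(-1.11096) = 0.3292.

0.3292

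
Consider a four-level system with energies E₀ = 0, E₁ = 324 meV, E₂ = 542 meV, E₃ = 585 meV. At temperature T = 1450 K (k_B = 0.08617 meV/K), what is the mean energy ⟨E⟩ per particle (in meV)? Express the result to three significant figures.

33.5 meV

k_BT = 0.08617 × 1450 K = 124.95 meV.
Eᵢ/kT = 0, 2.5930, 4.3377, 4.6819.
Z = Σ e^(−Eᵢ/kT) = e^(−0) + e^(−2.5930) + e^(−4.3377) + e^(−4.6819) = 1.0000 + 0.074795 + 0.013067 + 0.0092614 = 1.0971.
⟨E⟩ = Σ Eᵢ e^(−Eᵢ/kT) / Z = (0·1.0000 + 324·0.074795 + 542·0.013067 + 585·0.0092614) / 1.0971 = 33.5 meV.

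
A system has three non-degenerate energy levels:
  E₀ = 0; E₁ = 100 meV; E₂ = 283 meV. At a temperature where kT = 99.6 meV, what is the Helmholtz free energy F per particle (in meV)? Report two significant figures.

-35 meV

Eᵢ/kT = 0, 1.004, 2.841.
Z = Σ e^(−Eᵢ/kT) = e^(−0) + e^(−1.004) + e^(−2.841) = 1.000 + 0.3664 + 0.05837 = 1.425.
F = −kT ln Z = −99.6 × ln(1.425) = −99.6 × 0.3542 = -35 meV.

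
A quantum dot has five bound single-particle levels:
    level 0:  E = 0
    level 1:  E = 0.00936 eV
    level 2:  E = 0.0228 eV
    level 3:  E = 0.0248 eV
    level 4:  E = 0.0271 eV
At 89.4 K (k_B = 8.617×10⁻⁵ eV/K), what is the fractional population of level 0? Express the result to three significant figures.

0.705

k_BT = 8.617×10⁻⁵ × 89.4 K = 0.0077036 eV.
Eᵢ/kT = 0, 1.2150, 2.9597, 3.2193, 3.5178.
Z = Σ e^(−Eᵢ/kT) = e^(−0) + e^(−1.2150) + e^(−2.9597) + e^(−3.2193) + e^(−3.5178) = 1.0000 + 0.29671 + 0.051834 + 0.039983 + 0.029665 = 1.4182.
P₀ = e^(−E₀/kT) / Z = 1.0000/1.4182 = 0.705.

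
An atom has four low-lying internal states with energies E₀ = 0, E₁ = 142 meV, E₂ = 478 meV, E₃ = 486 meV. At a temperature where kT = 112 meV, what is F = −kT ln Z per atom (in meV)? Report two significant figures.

-30 meV

Eᵢ/kT = 0, 1.268, 4.268, 4.339.
Z = Σ e^(−Eᵢ/kT) = e^(−0) + e^(−1.268) + e^(−4.268) + e^(−4.339) = 1.000 + 0.2814 + 0.01401 + 0.01305 = 1.308.
F = −kT ln Z = −112 × ln(1.308) = −112 × 0.2685 = -30 meV.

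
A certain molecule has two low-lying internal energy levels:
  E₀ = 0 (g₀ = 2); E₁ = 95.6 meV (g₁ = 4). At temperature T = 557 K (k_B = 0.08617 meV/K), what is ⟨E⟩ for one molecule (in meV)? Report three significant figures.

20.5 meV

k_BT = 0.08617 × 557 K = 47.997 meV.
Eᵢ/kT = 0, 1.9918.
Z = Σ gᵢe^(−Eᵢ/kT) = 2·e^(−0) + 4·e^(−1.9918) = 2.0000 + 0.54580 = 2.5458.
⟨E⟩ = Σ Eᵢ gᵢe^(−Eᵢ/kT) / Z = (0·2.0000 + 95.6·0.54580) / 2.5458 = 20.5 meV.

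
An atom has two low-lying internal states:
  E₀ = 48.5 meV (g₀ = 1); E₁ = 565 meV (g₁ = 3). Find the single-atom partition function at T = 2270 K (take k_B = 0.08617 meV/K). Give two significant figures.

Z = 0.95

k_BT = 0.08617 × 2270 K = 195.6 meV.
Eᵢ/kT = 0.2480, 2.889.
Z = Σ gᵢe^(−Eᵢ/kT) = 1·e^(−0.2480) + 3·e^(−2.889) = 0.7804 + 0.1669 = 0.9473.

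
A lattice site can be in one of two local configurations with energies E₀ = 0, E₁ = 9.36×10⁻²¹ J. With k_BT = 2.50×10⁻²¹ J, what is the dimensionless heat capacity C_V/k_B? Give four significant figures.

Eᵢ/kT = 0, 3.74400.
Z = Σ e^(−Eᵢ/kT) = e^(−0) + e^(−3.74400) = 1.00000 + 0.0236593 = 1.02366.
⟨E⟩ = 0.216333, ⟨E²⟩ = 2.02487.
C_V/k_B = (⟨E²⟩ − ⟨E⟩²)/(kT)² = (2.02487 − 0.0468000)/6.25000 = 0.3165.

0.3165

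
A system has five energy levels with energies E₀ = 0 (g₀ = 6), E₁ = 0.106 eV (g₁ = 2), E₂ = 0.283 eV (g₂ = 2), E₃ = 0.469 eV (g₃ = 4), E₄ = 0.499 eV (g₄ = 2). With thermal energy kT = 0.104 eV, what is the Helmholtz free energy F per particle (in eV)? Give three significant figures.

-0.201 eV

Eᵢ/kT = 0, 1.0192, 2.7212, 4.5096, 4.7981.
Z = Σ gᵢe^(−Eᵢ/kT) = 6·e^(−0) + 2·e^(−1.0192) + 2·e^(−2.7212) + 4·e^(−4.5096) + 2·e^(−4.7981) = 6.0000 + 0.72177 + 0.13159 + 0.044011 + 0.016491 = 6.9139.
F = −kT ln Z = −0.104 × ln(6.9139) = −0.104 × 1.9335 = -0.201 eV.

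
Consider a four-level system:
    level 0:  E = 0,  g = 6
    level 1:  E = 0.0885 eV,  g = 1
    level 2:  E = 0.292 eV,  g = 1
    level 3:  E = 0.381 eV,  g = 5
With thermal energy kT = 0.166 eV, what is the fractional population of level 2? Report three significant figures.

Eᵢ/kT = 0, 0.53313, 1.7590, 2.2952.
Z = Σ gᵢe^(−Eᵢ/kT) = 6·e^(−0) + 1·e^(−0.53313) + 1·e^(−1.7590) + 5·e^(−2.2952) = 6.0000 + 0.58677 + 0.17222 + 0.50371 = 7.2627.
P₂ = g₂ e^(−E₂/kT) / Z = 0.17222/7.2627 = 0.0237.

0.0237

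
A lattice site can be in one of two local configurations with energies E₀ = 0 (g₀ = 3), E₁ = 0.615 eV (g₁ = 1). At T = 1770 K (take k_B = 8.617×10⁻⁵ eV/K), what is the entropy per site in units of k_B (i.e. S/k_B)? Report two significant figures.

1.1

k_BT = 8.617×10⁻⁵ × 1770 K = 0.1525 eV.
Eᵢ/kT = 0, 4.033.
Z = Σ gᵢe^(−Eᵢ/kT) = 3·e^(−0) + 1·e^(−4.033) = 3.000 + 0.01772 = 3.018.
⟨E⟩ = Σ EᵢPᵢ = 0.003611 eV.
S/k_B = ln Z + ⟨E⟩/kT = ln(3.018) + 0.003611/0.1525 = 1.105 + 0.02368 = 1.1.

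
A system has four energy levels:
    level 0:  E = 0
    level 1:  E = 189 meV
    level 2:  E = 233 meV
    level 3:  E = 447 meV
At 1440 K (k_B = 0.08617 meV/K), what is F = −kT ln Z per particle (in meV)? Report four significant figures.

-41.59 meV

k_BT = 0.08617 × 1440 K = 124.085 meV.
Eᵢ/kT = 0, 1.52315, 1.87775, 3.60237.
Z = Σ e^(−Eᵢ/kT) = e^(−0) + e^(−1.52315) + e^(−1.87775) + e^(−3.60237) = 1.00000 + 0.218024 + 0.152934 + 0.0272590 = 1.39822.
F = −kT ln Z = −124.085 × ln(1.39822) = −124.085 × 0.335200 = -41.59 meV.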